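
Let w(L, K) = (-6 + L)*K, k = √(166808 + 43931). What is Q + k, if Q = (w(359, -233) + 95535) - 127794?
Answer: -114508 + √210739 ≈ -1.1405e+5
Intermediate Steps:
k = √210739 ≈ 459.06
w(L, K) = K*(-6 + L)
Q = -114508 (Q = (-233*(-6 + 359) + 95535) - 127794 = (-233*353 + 95535) - 127794 = (-82249 + 95535) - 127794 = 13286 - 127794 = -114508)
Q + k = -114508 + √210739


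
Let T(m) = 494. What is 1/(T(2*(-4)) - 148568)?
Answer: -1/148074 ≈ -6.7534e-6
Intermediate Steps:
1/(T(2*(-4)) - 148568) = 1/(494 - 148568) = 1/(-148074) = -1/148074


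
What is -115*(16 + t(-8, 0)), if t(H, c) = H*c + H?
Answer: -920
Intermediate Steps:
t(H, c) = H + H*c
-115*(16 + t(-8, 0)) = -115*(16 - 8*(1 + 0)) = -115*(16 - 8*1) = -115*(16 - 8) = -115*8 = -920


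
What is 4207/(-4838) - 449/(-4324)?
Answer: -8009403/10459756 ≈ -0.76574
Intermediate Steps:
4207/(-4838) - 449/(-4324) = 4207*(-1/4838) - 449*(-1/4324) = -4207/4838 + 449/4324 = -8009403/10459756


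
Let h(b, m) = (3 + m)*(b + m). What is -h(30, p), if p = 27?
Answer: -1710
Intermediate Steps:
-h(30, p) = -(27² + 3*30 + 3*27 + 30*27) = -(729 + 90 + 81 + 810) = -1*1710 = -1710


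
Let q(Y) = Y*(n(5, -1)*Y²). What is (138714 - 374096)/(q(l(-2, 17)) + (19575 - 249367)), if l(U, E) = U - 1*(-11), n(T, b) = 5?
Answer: 235382/226147 ≈ 1.0408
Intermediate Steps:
l(U, E) = 11 + U (l(U, E) = U + 11 = 11 + U)
q(Y) = 5*Y³ (q(Y) = Y*(5*Y²) = 5*Y³)
(138714 - 374096)/(q(l(-2, 17)) + (19575 - 249367)) = (138714 - 374096)/(5*(11 - 2)³ + (19575 - 249367)) = -235382/(5*9³ - 229792) = -235382/(5*729 - 229792) = -235382/(3645 - 229792) = -235382/(-226147) = -235382*(-1/226147) = 235382/226147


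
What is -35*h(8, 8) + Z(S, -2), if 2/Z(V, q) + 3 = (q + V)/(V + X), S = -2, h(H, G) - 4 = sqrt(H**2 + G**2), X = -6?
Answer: -704/5 - 280*sqrt(2) ≈ -536.78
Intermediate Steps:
h(H, G) = 4 + sqrt(G**2 + H**2) (h(H, G) = 4 + sqrt(H**2 + G**2) = 4 + sqrt(G**2 + H**2))
Z(V, q) = 2/(-3 + (V + q)/(-6 + V)) (Z(V, q) = 2/(-3 + (q + V)/(V - 6)) = 2/(-3 + (V + q)/(-6 + V)))
-35*h(8, 8) + Z(S, -2) = -35*(4 + sqrt(8**2 + 8**2)) + 2*(-6 - 2)/(18 - 2 - 2*(-2)) = -35*(4 + sqrt(64 + 64)) + 2*(-8)/(18 - 2 + 4) = -35*(4 + sqrt(128)) + 2*(-8)/20 = -35*(4 + 8*sqrt(2)) + 2*(1/20)*(-8) = (-140 - 280*sqrt(2)) - 4/5 = -704/5 - 280*sqrt(2)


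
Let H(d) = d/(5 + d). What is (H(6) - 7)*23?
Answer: -1633/11 ≈ -148.45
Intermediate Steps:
(H(6) - 7)*23 = (6/(5 + 6) - 7)*23 = (6/11 - 7)*23 = -71/11*23 = -1633/11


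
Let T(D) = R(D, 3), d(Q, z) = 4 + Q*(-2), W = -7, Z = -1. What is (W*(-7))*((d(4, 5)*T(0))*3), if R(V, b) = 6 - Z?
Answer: -4116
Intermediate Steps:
R(V, b) = 7 (R(V, b) = 6 - 1*(-1) = 6 + 1 = 7)
d(Q, z) = 4 - 2*Q
T(D) = 7
(W*(-7))*((d(4, 5)*T(0))*3) = (-7*(-7))*(((4 - 2*4)*7)*3) = 49*(((4 - 8)*7)*3) = 49*(-4*7*3) = 49*(-28*3) = 49*(-84) = -4116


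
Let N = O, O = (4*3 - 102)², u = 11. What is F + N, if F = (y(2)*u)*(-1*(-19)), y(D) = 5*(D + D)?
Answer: 12280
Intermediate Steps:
y(D) = 10*D (y(D) = 5*(2*D) = 10*D)
O = 8100 (O = (12 - 102)² = (-90)² = 8100)
F = 4180 (F = ((10*2)*11)*(-1*(-19)) = (20*11)*19 = 220*19 = 4180)
N = 8100
F + N = 4180 + 8100 = 12280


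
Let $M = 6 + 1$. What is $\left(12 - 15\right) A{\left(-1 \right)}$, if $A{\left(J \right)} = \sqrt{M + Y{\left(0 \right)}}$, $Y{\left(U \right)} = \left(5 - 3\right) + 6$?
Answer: $- 3 \sqrt{15} \approx -11.619$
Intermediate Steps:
$Y{\left(U \right)} = 8$ ($Y{\left(U \right)} = 2 + 6 = 8$)
$M = 7$
$A{\left(J \right)} = \sqrt{15}$ ($A{\left(J \right)} = \sqrt{7 + 8} = \sqrt{15}$)
$\left(12 - 15\right) A{\left(-1 \right)} = \left(12 - 15\right) \sqrt{15} = - 3 \sqrt{15}$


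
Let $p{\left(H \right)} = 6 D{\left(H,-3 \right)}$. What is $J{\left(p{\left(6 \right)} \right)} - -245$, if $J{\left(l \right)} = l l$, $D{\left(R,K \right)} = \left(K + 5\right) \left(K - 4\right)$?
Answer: $7301$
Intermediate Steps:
$D{\left(R,K \right)} = \left(-4 + K\right) \left(5 + K\right)$ ($D{\left(R,K \right)} = \left(5 + K\right) \left(-4 + K\right) = \left(-4 + K\right) \left(5 + K\right)$)
$p{\left(H \right)} = -84$ ($p{\left(H \right)} = 6 \left(-20 - 3 + \left(-3\right)^{2}\right) = 6 \left(-20 - 3 + 9\right) = 6 \left(-14\right) = -84$)
$J{\left(l \right)} = l^{2}$
$J{\left(p{\left(6 \right)} \right)} - -245 = \left(-84\right)^{2} - -245 = 7056 + 245 = 7301$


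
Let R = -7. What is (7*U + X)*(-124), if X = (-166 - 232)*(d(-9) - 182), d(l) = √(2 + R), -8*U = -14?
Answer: -8983583 + 49352*I*√5 ≈ -8.9836e+6 + 1.1035e+5*I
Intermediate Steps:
U = 7/4 (U = -⅛*(-14) = 7/4 ≈ 1.7500)
d(l) = I*√5 (d(l) = √(2 - 7) = √(-5) = I*√5)
X = 72436 - 398*I*√5 (X = (-166 - 232)*(I*√5 - 182) = -398*(-182 + I*√5) = 72436 - 398*I*√5 ≈ 72436.0 - 889.96*I)
(7*U + X)*(-124) = (7*(7/4) + (72436 - 398*I*√5))*(-124) = (49/4 + (72436 - 398*I*√5))*(-124) = (289793/4 - 398*I*√5)*(-124) = -8983583 + 49352*I*√5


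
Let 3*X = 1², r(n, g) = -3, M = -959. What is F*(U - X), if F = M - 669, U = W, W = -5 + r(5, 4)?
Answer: 40700/3 ≈ 13567.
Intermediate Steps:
W = -8 (W = -5 - 3 = -8)
U = -8
X = ⅓ (X = (⅓)*1² = (⅓)*1 = ⅓ ≈ 0.33333)
F = -1628 (F = -959 - 669 = -1628)
F*(U - X) = -1628*(-8 - 1*⅓) = -1628*(-8 - ⅓) = -1628*(-25/3) = 40700/3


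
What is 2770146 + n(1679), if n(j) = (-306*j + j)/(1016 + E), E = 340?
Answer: 3755805881/1356 ≈ 2.7698e+6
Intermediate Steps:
n(j) = -305*j/1356 (n(j) = (-306*j + j)/(1016 + 340) = -305*j/1356)
2770146 + n(1679) = 2770146 - 305/1356*1679 = 2770146 - 512095/1356 = 3755805881/1356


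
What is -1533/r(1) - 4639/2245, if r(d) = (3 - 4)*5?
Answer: 683678/2245 ≈ 304.53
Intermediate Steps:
r(d) = -5 (r(d) = -1*5 = -5)
-1533/r(1) - 4639/2245 = -1533/(-5) - 4639/2245 = -1533*(-⅕) - 4639*1/2245 = 1533/5 - 4639/2245 = 683678/2245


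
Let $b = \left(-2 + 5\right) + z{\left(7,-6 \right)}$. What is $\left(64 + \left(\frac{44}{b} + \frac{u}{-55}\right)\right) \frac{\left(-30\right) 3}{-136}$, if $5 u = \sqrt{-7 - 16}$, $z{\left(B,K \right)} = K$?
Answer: $\frac{555}{17} - \frac{9 i \sqrt{23}}{3740} \approx 32.647 - 0.011541 i$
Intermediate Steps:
$u = \frac{i \sqrt{23}}{5}$ ($u = \frac{\sqrt{-7 - 16}}{5} = \frac{\sqrt{-23}}{5} = \frac{i \sqrt{23}}{5} \approx 0.95917 i$)
$b = -3$ ($b = \left(-2 + 5\right) - 6 = 3 - 6 = -3$)
$\left(64 + \left(\frac{44}{b} + \frac{u}{-55}\right)\right) \frac{\left(-30\right) 3}{-136} = \left(64 + \left(\frac{44}{-3} + \frac{\frac{1}{5} i \sqrt{23}}{-55}\right)\right) \frac{\left(-30\right) 3}{-136} = \left(64 + \left(44 \left(- \frac{1}{3}\right) + \frac{i \sqrt{23}}{5} \left(- \frac{1}{55}\right)\right)\right) \left(\left(-90\right) \left(- \frac{1}{136}\right)\right) = \left(64 - \left(\frac{44}{3} + \frac{i \sqrt{23}}{275}\right)\right) \frac{45}{68} = \left(\frac{148}{3} - \frac{i \sqrt{23}}{275}\right) \frac{45}{68} = \frac{555}{17} - \frac{9 i \sqrt{23}}{3740}$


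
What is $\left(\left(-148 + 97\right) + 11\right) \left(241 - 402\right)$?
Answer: $6440$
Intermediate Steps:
$\left(\left(-148 + 97\right) + 11\right) \left(241 - 402\right) = \left(-51 + 11\right) \left(-161\right) = \left(-40\right) \left(-161\right) = 6440$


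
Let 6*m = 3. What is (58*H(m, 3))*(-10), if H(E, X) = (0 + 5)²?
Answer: -14500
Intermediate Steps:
m = ½ (m = (⅙)*3 = ½ ≈ 0.50000)
H(E, X) = 25 (H(E, X) = 5² = 25)
(58*H(m, 3))*(-10) = (58*25)*(-10) = 1450*(-10) = -14500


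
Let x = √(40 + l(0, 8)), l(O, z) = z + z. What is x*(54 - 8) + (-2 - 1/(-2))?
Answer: -3/2 + 92*√14 ≈ 342.73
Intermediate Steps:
l(O, z) = 2*z
x = 2*√14 (x = √(40 + 2*8) = √(40 + 16) = √56 = 2*√14 ≈ 7.4833)
x*(54 - 8) + (-2 - 1/(-2)) = (2*√14)*(54 - 8) + (-2 - 1/(-2)) = (2*√14)*46 + (-2 - ½*(-1)) = 92*√14 + (-2 + ½) = 92*√14 - 3/2 = -3/2 + 92*√14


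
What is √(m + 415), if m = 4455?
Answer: √4870 ≈ 69.785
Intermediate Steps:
√(m + 415) = √(4455 + 415) = √4870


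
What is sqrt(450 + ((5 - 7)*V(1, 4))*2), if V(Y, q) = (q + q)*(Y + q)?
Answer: sqrt(290) ≈ 17.029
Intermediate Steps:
V(Y, q) = 2*q*(Y + q) (V(Y, q) = (2*q)*(Y + q) = 2*q*(Y + q))
sqrt(450 + ((5 - 7)*V(1, 4))*2) = sqrt(450 + ((5 - 7)*(2*4*(1 + 4)))*2) = sqrt(450 - 4*4*5*2) = sqrt(450 - 2*40*2) = sqrt(450 - 80*2) = sqrt(450 - 160) = sqrt(290)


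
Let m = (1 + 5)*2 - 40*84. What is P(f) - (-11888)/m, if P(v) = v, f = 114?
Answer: 92446/837 ≈ 110.45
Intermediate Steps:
m = -3348 (m = 6*2 - 3360 = 12 - 3360 = -3348)
P(f) - (-11888)/m = 114 - (-11888)/(-3348) = 114 - (-11888)*(-1)/3348 = 114 - 1*2972/837 = 114 - 2972/837 = 92446/837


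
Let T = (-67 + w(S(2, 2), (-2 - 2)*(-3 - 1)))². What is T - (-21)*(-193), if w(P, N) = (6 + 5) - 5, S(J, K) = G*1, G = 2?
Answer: -332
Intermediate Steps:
S(J, K) = 2 (S(J, K) = 2*1 = 2)
w(P, N) = 6 (w(P, N) = 11 - 5 = 6)
T = 3721 (T = (-67 + 6)² = (-61)² = 3721)
T - (-21)*(-193) = 3721 - (-21)*(-193) = 3721 - 1*4053 = 3721 - 4053 = -332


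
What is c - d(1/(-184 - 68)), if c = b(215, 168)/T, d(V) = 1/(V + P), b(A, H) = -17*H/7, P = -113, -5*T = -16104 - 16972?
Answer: -12439482/235476313 ≈ -0.052827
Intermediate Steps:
T = 33076/5 (T = -(-16104 - 16972)/5 = -1/5*(-33076) = 33076/5 ≈ 6615.2)
b(A, H) = -17*H/7
d(V) = 1/(-113 + V) (d(V) = 1/(V - 113) = 1/(-113 + V))
c = -510/8269 (c = (-17/7*168)/(33076/5) = -408*5/33076 = -510/8269 ≈ -0.061676)
c - d(1/(-184 - 68)) = -510/8269 - 1/(-113 + 1/(-184 - 68)) = -510/8269 - 1/(-113 + 1/(-252)) = -510/8269 - 1/(-113 - 1/252) = -510/8269 - 1/(-28477/252) = -510/8269 - 1*(-252/28477) = -510/8269 + 252/28477 = -12439482/235476313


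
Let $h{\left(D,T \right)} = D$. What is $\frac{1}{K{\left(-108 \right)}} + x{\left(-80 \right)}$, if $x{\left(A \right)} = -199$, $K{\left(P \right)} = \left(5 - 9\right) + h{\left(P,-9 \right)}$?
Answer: $- \frac{22289}{112} \approx -199.01$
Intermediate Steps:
$K{\left(P \right)} = -4 + P$ ($K{\left(P \right)} = \left(5 - 9\right) + P = -4 + P$)
$\frac{1}{K{\left(-108 \right)}} + x{\left(-80 \right)} = \frac{1}{-4 - 108} - 199 = \frac{1}{-112} - 199 = - \frac{1}{112} - 199 = - \frac{22289}{112}$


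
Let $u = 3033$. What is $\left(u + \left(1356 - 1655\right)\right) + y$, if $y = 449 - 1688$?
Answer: $1495$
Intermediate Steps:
$y = -1239$
$\left(u + \left(1356 - 1655\right)\right) + y = \left(3033 + \left(1356 - 1655\right)\right) - 1239 = \left(3033 - 299\right) - 1239 = 2734 - 1239 = 1495$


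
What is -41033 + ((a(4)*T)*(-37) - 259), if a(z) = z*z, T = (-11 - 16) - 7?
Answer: -21164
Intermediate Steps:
T = -34 (T = -27 - 7 = -34)
a(z) = z²
-41033 + ((a(4)*T)*(-37) - 259) = -41033 + ((4²*(-34))*(-37) - 259) = -41033 + ((16*(-34))*(-37) - 259) = -41033 + (-544*(-37) - 259) = -41033 + (20128 - 259) = -41033 + 19869 = -21164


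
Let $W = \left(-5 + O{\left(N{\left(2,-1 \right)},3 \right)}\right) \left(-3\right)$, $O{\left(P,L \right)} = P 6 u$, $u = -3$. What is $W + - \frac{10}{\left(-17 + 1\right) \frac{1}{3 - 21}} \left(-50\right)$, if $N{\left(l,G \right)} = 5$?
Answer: $\frac{1695}{2} \approx 847.5$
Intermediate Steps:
$O{\left(P,L \right)} = - 18 P$ ($O{\left(P,L \right)} = P 6 \left(-3\right) = 6 P \left(-3\right) = - 18 P$)
$W = 285$ ($W = \left(-5 - 90\right) \left(-3\right) = \left(-95\right) \left(-3\right) = 285$)
$W + - \frac{10}{\left(-17 + 1\right) \frac{1}{3 - 21}} \left(-50\right) = 285 + - \frac{10}{\left(-17 + 1\right) \frac{1}{3 - 21}} \left(-50\right) = 285 + - \frac{10}{\left(-16\right) \frac{1}{-18}} \left(-50\right) = 285 + - \frac{10}{\left(-16\right) \left(- \frac{1}{18}\right)} \left(-50\right) = 285 + - \frac{10}{\frac{8}{9}} \left(-50\right) = 285 + \left(-10\right) \frac{9}{8} \left(-50\right) = 285 - - \frac{1125}{2} = 285 + \frac{1125}{2} = \frac{1695}{2}$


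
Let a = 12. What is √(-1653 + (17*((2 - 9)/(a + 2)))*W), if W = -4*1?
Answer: I*√1619 ≈ 40.237*I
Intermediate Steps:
W = -4
√(-1653 + (17*((2 - 9)/(a + 2)))*W) = √(-1653 + (17*((2 - 9)/(12 + 2)))*(-4)) = √(-1653 + (17*(-7/14))*(-4)) = √(-1653 + (17*(-7*1/14))*(-4)) = √(-1653 + (17*(-½))*(-4)) = √(-1653 - 17/2*(-4)) = √(-1653 + 34) = √(-1619) = I*√1619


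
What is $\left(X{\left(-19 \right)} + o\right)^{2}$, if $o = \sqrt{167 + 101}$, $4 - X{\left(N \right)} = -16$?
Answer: $668 + 80 \sqrt{67} \approx 1322.8$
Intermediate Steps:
$X{\left(N \right)} = 20$ ($X{\left(N \right)} = 4 - -16 = 4 + 16 = 20$)
$o = 2 \sqrt{67}$ ($o = \sqrt{268} = 2 \sqrt{67} \approx 16.371$)
$\left(X{\left(-19 \right)} + o\right)^{2} = \left(20 + 2 \sqrt{67}\right)^{2}$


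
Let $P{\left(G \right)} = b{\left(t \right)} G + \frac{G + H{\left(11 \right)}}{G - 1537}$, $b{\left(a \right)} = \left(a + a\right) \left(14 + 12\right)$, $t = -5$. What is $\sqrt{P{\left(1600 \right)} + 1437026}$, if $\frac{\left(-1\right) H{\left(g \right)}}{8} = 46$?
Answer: $\frac{\sqrt{9189410}}{3} \approx 1010.5$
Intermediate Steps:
$H{\left(g \right)} = -368$ ($H{\left(g \right)} = \left(-8\right) 46 = -368$)
$b{\left(a \right)} = 52 a$ ($b{\left(a \right)} = 2 a 26 = 52 a$)
$P{\left(G \right)} = - 260 G + \frac{-368 + G}{-1537 + G}$ ($P{\left(G \right)} = 52 \left(-5\right) G + \frac{G - 368}{G - 1537} = - 260 G + \frac{-368 + G}{-1537 + G}$)
$\sqrt{P{\left(1600 \right)} + 1437026} = \sqrt{\frac{-368 - 260 \cdot 1600^{2} + 399621 \cdot 1600}{-1537 + 1600} + 1437026} = \sqrt{\frac{-368 - 665600000 + 639393600}{63} + 1437026} = \sqrt{\frac{1}{63} \left(-26206768\right) + 1437026} = \sqrt{- \frac{3743824}{9} + 1437026} = \sqrt{\frac{9189410}{9}} = \frac{\sqrt{9189410}}{3}$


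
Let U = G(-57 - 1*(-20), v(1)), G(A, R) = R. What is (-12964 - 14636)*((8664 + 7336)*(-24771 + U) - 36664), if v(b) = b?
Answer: 10939443926400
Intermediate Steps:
U = 1
(-12964 - 14636)*((8664 + 7336)*(-24771 + U) - 36664) = (-12964 - 14636)*((8664 + 7336)*(-24771 + 1) - 36664) = -27600*(16000*(-24770) - 36664) = -27600*(-396320000 - 36664) = -27600*(-396356664) = 10939443926400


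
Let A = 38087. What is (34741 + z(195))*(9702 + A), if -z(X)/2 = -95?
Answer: 1669317559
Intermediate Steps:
z(X) = 190 (z(X) = -2*(-95) = 190)
(34741 + z(195))*(9702 + A) = (34741 + 190)*(9702 + 38087) = 34931*47789 = 1669317559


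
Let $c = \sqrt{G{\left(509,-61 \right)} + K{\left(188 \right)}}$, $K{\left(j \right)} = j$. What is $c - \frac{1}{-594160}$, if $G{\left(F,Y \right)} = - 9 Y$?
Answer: $\frac{1}{594160} + \sqrt{737} \approx 27.148$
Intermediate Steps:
$c = \sqrt{737}$ ($c = \sqrt{\left(-9\right) \left(-61\right) + 188} = \sqrt{549 + 188} = \sqrt{737} \approx 27.148$)
$c - \frac{1}{-594160} = \sqrt{737} - \frac{1}{-594160} = \sqrt{737} - - \frac{1}{594160} = \sqrt{737} + \frac{1}{594160} = \frac{1}{594160} + \sqrt{737}$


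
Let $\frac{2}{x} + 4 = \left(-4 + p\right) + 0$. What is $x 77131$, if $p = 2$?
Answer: $- \frac{77131}{3} \approx -25710.0$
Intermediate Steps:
$x = - \frac{1}{3}$ ($x = \frac{2}{-4 + \left(\left(-4 + 2\right) + 0\right)} = \frac{2}{-4 + \left(-2 + 0\right)} = \frac{2}{-4 - 2} = \frac{2}{-6} = 2 \left(- \frac{1}{6}\right) = - \frac{1}{3} \approx -0.33333$)
$x 77131 = \left(- \frac{1}{3}\right) 77131 = - \frac{77131}{3}$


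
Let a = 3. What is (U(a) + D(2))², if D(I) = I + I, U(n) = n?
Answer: 49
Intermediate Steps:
D(I) = 2*I
(U(a) + D(2))² = (3 + 2*2)² = (3 + 4)² = 7² = 49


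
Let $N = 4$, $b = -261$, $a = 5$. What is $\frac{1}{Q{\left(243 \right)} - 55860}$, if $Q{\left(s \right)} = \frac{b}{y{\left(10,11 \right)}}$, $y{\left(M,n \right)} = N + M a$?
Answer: $- \frac{6}{335189} \approx -1.79 \cdot 10^{-5}$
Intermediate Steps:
$y{\left(M,n \right)} = 4 + 5 M$ ($y{\left(M,n \right)} = 4 + M 5 = 4 + 5 M$)
$Q{\left(s \right)} = - \frac{29}{6}$ ($Q{\left(s \right)} = - \frac{261}{4 + 5 \cdot 10} = - \frac{261}{4 + 50} = - \frac{261}{54} = \left(-261\right) \frac{1}{54} = - \frac{29}{6}$)
$\frac{1}{Q{\left(243 \right)} - 55860} = \frac{1}{- \frac{29}{6} - 55860} = \frac{1}{- \frac{335189}{6}} = - \frac{6}{335189}$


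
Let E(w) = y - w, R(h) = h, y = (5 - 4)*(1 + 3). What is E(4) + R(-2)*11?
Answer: -22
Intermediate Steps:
y = 4 (y = 1*4 = 4)
E(w) = 4 - w
E(4) + R(-2)*11 = (4 - 1*4) - 2*11 = (4 - 4) - 22 = 0 - 22 = -22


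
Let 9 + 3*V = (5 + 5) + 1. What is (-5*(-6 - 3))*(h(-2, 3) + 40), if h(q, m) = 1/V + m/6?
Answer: 1890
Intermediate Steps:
V = ⅔ (V = -3 + ((5 + 5) + 1)/3 = -3 + (10 + 1)/3 = -3 + (⅓)*11 = -3 + 11/3 = ⅔ ≈ 0.66667)
h(q, m) = 3/2 + m/6 (h(q, m) = 1/(⅔) + m/6 = 1*(3/2) + m*(⅙) = 3/2 + m/6)
(-5*(-6 - 3))*(h(-2, 3) + 40) = (-5*(-6 - 3))*((3/2 + (⅙)*3) + 40) = (-5*(-9))*((3/2 + ½) + 40) = 45*(2 + 40) = 45*42 = 1890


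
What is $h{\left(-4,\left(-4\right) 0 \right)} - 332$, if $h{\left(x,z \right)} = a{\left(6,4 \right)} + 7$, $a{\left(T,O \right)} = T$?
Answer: $-319$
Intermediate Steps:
$h{\left(x,z \right)} = 13$ ($h{\left(x,z \right)} = 6 + 7 = 13$)
$h{\left(-4,\left(-4\right) 0 \right)} - 332 = 13 - 332 = -319$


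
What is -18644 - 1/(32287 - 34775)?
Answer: -46386271/2488 ≈ -18644.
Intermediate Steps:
-18644 - 1/(32287 - 34775) = -18644 - 1/(-2488) = -18644 - 1*(-1/2488) = -18644 + 1/2488 = -46386271/2488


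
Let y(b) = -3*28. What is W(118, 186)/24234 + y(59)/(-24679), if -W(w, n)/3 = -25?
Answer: 1295527/199356962 ≈ 0.0064985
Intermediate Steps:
y(b) = -84
W(w, n) = 75 (W(w, n) = -3*(-25) = 75)
W(118, 186)/24234 + y(59)/(-24679) = 75/24234 - 84/(-24679) = 75*(1/24234) - 84*(-1/24679) = 25/8078 + 84/24679 = 1295527/199356962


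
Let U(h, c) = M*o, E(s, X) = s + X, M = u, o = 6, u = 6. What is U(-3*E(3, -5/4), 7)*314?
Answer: 11304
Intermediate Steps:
M = 6
E(s, X) = X + s
U(h, c) = 36 (U(h, c) = 6*6 = 36)
U(-3*E(3, -5/4), 7)*314 = 36*314 = 11304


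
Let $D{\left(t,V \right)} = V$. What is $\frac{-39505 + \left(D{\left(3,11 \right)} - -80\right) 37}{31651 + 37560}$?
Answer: $- \frac{36138}{69211} \approx -0.52214$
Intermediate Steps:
$\frac{-39505 + \left(D{\left(3,11 \right)} - -80\right) 37}{31651 + 37560} = \frac{-39505 + \left(11 - -80\right) 37}{31651 + 37560} = \frac{-39505 + \left(11 + 80\right) 37}{69211} = \left(-39505 + 91 \cdot 37\right) \frac{1}{69211} = \left(-39505 + 3367\right) \frac{1}{69211} = \left(-36138\right) \frac{1}{69211} = - \frac{36138}{69211}$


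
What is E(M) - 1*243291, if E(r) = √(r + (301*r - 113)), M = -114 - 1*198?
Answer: -243291 + I*√94337 ≈ -2.4329e+5 + 307.14*I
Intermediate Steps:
M = -312 (M = -114 - 198 = -312)
E(r) = √(-113 + 302*r) (E(r) = √(r + (-113 + 301*r)) = √(-113 + 302*r))
E(M) - 1*243291 = √(-113 + 302*(-312)) - 1*243291 = √(-113 - 94224) - 243291 = √(-94337) - 243291 = I*√94337 - 243291 = -243291 + I*√94337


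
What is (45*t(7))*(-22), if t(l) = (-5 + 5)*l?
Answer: 0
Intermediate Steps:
t(l) = 0 (t(l) = 0*l = 0)
(45*t(7))*(-22) = (45*0)*(-22) = 0*(-22) = 0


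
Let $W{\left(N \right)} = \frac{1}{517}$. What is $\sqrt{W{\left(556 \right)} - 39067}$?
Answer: $\frac{3 i \sqrt{1160242094}}{517} \approx 197.65 i$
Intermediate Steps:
$W{\left(N \right)} = \frac{1}{517}$
$\sqrt{W{\left(556 \right)} - 39067} = \sqrt{\frac{1}{517} - 39067} = \sqrt{- \frac{20197638}{517}} = \frac{3 i \sqrt{1160242094}}{517}$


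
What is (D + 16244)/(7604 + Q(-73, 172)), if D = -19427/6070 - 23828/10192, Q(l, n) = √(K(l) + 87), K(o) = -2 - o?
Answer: 34102567593961/15969198429730 - 17939278061*√158/63876793718920 ≈ 2.1320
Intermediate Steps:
Q(l, n) = √(85 - l) (Q(l, n) = √((-2 - l) + 87) = √(85 - l))
D = -6118499/1104740 (D = -19427*1/6070 - 23828*1/10192 = -19427/6070 - 851/364 = -6118499/1104740 ≈ -5.5384)
(D + 16244)/(7604 + Q(-73, 172)) = (-6118499/1104740 + 16244)/(7604 + √(85 - 1*(-73))) = 17939278061/(1104740*(7604 + √(85 + 73))) = 17939278061/(1104740*(7604 + √158))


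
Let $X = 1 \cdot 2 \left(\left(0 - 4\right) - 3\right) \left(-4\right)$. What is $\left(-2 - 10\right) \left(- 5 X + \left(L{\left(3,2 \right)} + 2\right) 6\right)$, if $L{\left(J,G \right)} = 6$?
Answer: $2784$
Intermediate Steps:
$X = 56$ ($X = 1 \cdot 2 \left(-4 - 3\right) \left(-4\right) = 1 \cdot 2 \left(-7\right) \left(-4\right) = 1 \left(\left(-14\right) \left(-4\right)\right) = 1 \cdot 56 = 56$)
$\left(-2 - 10\right) \left(- 5 X + \left(L{\left(3,2 \right)} + 2\right) 6\right) = \left(-2 - 10\right) \left(\left(-5\right) 56 + \left(6 + 2\right) 6\right) = \left(-2 - 10\right) \left(-280 + 8 \cdot 6\right) = - 12 \left(-280 + 48\right) = \left(-12\right) \left(-232\right) = 2784$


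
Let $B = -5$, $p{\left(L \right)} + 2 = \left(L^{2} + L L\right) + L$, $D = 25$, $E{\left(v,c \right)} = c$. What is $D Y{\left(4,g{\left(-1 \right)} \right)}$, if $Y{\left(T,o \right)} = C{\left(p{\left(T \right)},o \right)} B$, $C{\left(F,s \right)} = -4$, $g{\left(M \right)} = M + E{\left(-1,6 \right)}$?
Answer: $500$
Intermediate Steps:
$p{\left(L \right)} = -2 + L + 2 L^{2}$ ($p{\left(L \right)} = -2 + \left(\left(L^{2} + L L\right) + L\right) = -2 + \left(\left(L^{2} + L^{2}\right) + L\right) = -2 + \left(2 L^{2} + L\right) = -2 + \left(L + 2 L^{2}\right) = -2 + L + 2 L^{2}$)
$g{\left(M \right)} = 6 + M$ ($g{\left(M \right)} = M + 6 = 6 + M$)
$Y{\left(T,o \right)} = 20$ ($Y{\left(T,o \right)} = \left(-4\right) \left(-5\right) = 20$)
$D Y{\left(4,g{\left(-1 \right)} \right)} = 25 \cdot 20 = 500$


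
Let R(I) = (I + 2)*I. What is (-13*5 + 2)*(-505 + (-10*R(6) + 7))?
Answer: 61614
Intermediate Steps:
R(I) = I*(2 + I) (R(I) = (2 + I)*I = I*(2 + I))
(-13*5 + 2)*(-505 + (-10*R(6) + 7)) = (-13*5 + 2)*(-505 + (-60*(2 + 6) + 7)) = (-65 + 2)*(-505 + (-60*8 + 7)) = -63*(-505 + (-10*48 + 7)) = -63*(-505 + (-480 + 7)) = -63*(-505 - 473) = -63*(-978) = 61614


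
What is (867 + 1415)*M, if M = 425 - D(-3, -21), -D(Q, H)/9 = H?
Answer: 538552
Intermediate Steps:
D(Q, H) = -9*H
M = 236 (M = 425 - (-9)*(-21) = 425 - 1*189 = 425 - 189 = 236)
(867 + 1415)*M = (867 + 1415)*236 = 2282*236 = 538552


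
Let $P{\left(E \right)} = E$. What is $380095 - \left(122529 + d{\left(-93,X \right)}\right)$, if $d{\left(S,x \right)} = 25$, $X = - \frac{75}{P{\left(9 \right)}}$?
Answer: $257541$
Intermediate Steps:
$X = - \frac{25}{3}$ ($X = - \frac{75}{9} = \left(-75\right) \frac{1}{9} = - \frac{25}{3} \approx -8.3333$)
$380095 - \left(122529 + d{\left(-93,X \right)}\right) = 380095 - \left(122529 + 25\right) = 380095 - 122554 = 257541$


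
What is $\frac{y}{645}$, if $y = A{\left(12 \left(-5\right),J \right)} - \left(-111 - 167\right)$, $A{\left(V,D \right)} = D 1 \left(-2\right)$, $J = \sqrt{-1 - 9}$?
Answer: $\frac{278}{645} - \frac{2 i \sqrt{10}}{645} \approx 0.43101 - 0.0098055 i$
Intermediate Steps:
$J = i \sqrt{10}$ ($J = \sqrt{-10} = i \sqrt{10} \approx 3.1623 i$)
$A{\left(V,D \right)} = - 2 D$ ($A{\left(V,D \right)} = D \left(-2\right) = - 2 D$)
$y = 278 - 2 i \sqrt{10}$ ($y = - 2 i \sqrt{10} - \left(-111 - 167\right) = - 2 i \sqrt{10} - -278 = - 2 i \sqrt{10} + 278 = 278 - 2 i \sqrt{10} \approx 278.0 - 6.3246 i$)
$\frac{y}{645} = \frac{278 - 2 i \sqrt{10}}{645} = \left(278 - 2 i \sqrt{10}\right) \frac{1}{645} = \frac{278}{645} - \frac{2 i \sqrt{10}}{645}$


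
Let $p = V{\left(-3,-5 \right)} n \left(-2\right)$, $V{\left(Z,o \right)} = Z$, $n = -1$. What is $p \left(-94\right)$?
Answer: $564$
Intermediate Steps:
$p = -6$ ($p = \left(-3\right) \left(-1\right) \left(-2\right) = 3 \left(-2\right) = -6$)
$p \left(-94\right) = \left(-6\right) \left(-94\right) = 564$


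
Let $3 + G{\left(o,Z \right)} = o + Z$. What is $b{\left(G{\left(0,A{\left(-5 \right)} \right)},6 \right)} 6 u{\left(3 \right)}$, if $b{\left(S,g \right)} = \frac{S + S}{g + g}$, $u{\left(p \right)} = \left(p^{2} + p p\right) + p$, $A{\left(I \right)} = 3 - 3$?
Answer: $-63$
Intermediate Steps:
$A{\left(I \right)} = 0$ ($A{\left(I \right)} = 3 - 3 = 0$)
$G{\left(o,Z \right)} = -3 + Z + o$ ($G{\left(o,Z \right)} = -3 + \left(o + Z\right) = -3 + \left(Z + o\right) = -3 + Z + o$)
$u{\left(p \right)} = p + 2 p^{2}$ ($u{\left(p \right)} = \left(p^{2} + p^{2}\right) + p = 2 p^{2} + p = p + 2 p^{2}$)
$b{\left(S,g \right)} = \frac{S}{g}$ ($b{\left(S,g \right)} = \frac{2 S}{2 g} = 2 S \frac{1}{2 g} = \frac{S}{g}$)
$b{\left(G{\left(0,A{\left(-5 \right)} \right)},6 \right)} 6 u{\left(3 \right)} = \frac{-3 + 0 + 0}{6} \cdot 6 \cdot 3 \left(1 + 2 \cdot 3\right) = \left(-3\right) \frac{1}{6} \cdot 6 \cdot 3 \left(1 + 6\right) = \left(- \frac{1}{2}\right) 6 \cdot 3 \cdot 7 = \left(-3\right) 21 = -63$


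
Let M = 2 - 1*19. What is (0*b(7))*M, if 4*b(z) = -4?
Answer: 0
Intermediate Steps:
b(z) = -1 (b(z) = (¼)*(-4) = -1)
M = -17 (M = 2 - 19 = -17)
(0*b(7))*M = (0*(-1))*(-17) = 0*(-17) = 0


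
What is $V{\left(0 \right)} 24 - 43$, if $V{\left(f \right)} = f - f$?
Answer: $-43$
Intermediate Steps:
$V{\left(f \right)} = 0$
$V{\left(0 \right)} 24 - 43 = 0 \cdot 24 - 43 = 0 - 43 = -43$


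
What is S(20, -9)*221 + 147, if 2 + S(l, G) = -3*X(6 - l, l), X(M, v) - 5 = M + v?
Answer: -7588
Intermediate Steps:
X(M, v) = 5 + M + v (X(M, v) = 5 + (M + v) = 5 + M + v)
S(l, G) = -35 (S(l, G) = -2 - 3*(5 + (6 - l) + l) = -2 - 3*11 = -2 - 33 = -35)
S(20, -9)*221 + 147 = -35*221 + 147 = -7735 + 147 = -7588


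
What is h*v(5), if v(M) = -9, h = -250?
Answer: 2250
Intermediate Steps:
h*v(5) = -250*(-9) = 2250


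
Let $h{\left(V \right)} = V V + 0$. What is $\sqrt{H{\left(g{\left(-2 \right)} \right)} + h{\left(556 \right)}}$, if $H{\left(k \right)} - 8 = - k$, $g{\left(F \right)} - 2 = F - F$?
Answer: $\sqrt{309142} \approx 556.01$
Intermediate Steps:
$g{\left(F \right)} = 2$ ($g{\left(F \right)} = 2 + \left(F - F\right) = 2 + 0 = 2$)
$H{\left(k \right)} = 8 - k$
$h{\left(V \right)} = V^{2}$ ($h{\left(V \right)} = V^{2} + 0 = V^{2}$)
$\sqrt{H{\left(g{\left(-2 \right)} \right)} + h{\left(556 \right)}} = \sqrt{\left(8 - 2\right) + 556^{2}} = \sqrt{\left(8 - 2\right) + 309136} = \sqrt{6 + 309136} = \sqrt{309142}$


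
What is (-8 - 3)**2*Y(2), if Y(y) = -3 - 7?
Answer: -1210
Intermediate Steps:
Y(y) = -10
(-8 - 3)**2*Y(2) = (-8 - 3)**2*(-10) = (-11)**2*(-10) = 121*(-10) = -1210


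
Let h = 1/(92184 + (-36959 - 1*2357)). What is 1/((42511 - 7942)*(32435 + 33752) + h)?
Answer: 52868/120962956929805 ≈ 4.3706e-10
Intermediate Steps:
h = 1/52868 (h = 1/(92184 + (-36959 - 2357)) = 1/(92184 - 39316) = 1/52868 ≈ 1.8915e-5)
1/((42511 - 7942)*(32435 + 33752) + h) = 1/((42511 - 7942)*(32435 + 33752) + 1/52868) = 1/(34569*66187 + 1/52868) = 1/(2288018403 + 1/52868) = 1/(120962956929805/52868) = 52868/120962956929805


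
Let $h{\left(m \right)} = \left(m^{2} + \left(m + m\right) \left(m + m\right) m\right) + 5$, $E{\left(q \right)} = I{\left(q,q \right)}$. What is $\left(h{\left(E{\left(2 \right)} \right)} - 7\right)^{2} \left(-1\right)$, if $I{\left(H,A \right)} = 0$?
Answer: $-4$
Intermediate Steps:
$E{\left(q \right)} = 0$
$h{\left(m \right)} = 5 + m^{2} + 4 m^{3}$ ($h{\left(m \right)} = \left(m^{2} + 2 m 2 m m\right) + 5 = \left(m^{2} + 4 m^{2} m\right) + 5 = \left(m^{2} + 4 m^{3}\right) + 5 = 5 + m^{2} + 4 m^{3}$)
$\left(h{\left(E{\left(2 \right)} \right)} - 7\right)^{2} \left(-1\right) = \left(\left(5 + 0^{2} + 4 \cdot 0^{3}\right) - 7\right)^{2} \left(-1\right) = \left(\left(5 + 0 + 4 \cdot 0\right) - 7\right)^{2} \left(-1\right) = \left(\left(5 + 0 + 0\right) - 7\right)^{2} \left(-1\right) = \left(5 - 7\right)^{2} \left(-1\right) = \left(-2\right)^{2} \left(-1\right) = 4 \left(-1\right) = -4$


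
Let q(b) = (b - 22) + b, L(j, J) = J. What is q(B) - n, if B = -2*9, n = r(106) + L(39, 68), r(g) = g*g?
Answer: -11362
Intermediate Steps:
r(g) = g**2
n = 11304 (n = 106**2 + 68 = 11236 + 68 = 11304)
B = -18
q(b) = -22 + 2*b (q(b) = (-22 + b) + b = -22 + 2*b)
q(B) - n = (-22 + 2*(-18)) - 1*11304 = (-22 - 36) - 11304 = -58 - 11304 = -11362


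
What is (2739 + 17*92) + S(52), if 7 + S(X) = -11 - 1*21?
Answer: 4264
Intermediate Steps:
S(X) = -39 (S(X) = -7 + (-11 - 1*21) = -7 + (-11 - 21) = -7 - 32 = -39)
(2739 + 17*92) + S(52) = (2739 + 17*92) - 39 = (2739 + 1564) - 39 = 4303 - 39 = 4264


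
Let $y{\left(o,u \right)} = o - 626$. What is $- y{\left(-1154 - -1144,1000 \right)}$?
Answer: $636$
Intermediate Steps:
$y{\left(o,u \right)} = -626 + o$ ($y{\left(o,u \right)} = o - 626 = -626 + o$)
$- y{\left(-1154 - -1144,1000 \right)} = - (-626 - 10) = \left(-1\right) \left(-636\right) = 636$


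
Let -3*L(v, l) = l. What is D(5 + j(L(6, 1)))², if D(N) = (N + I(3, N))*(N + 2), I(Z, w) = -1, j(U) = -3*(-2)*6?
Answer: 2958400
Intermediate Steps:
L(v, l) = -l/3
j(U) = 36 (j(U) = 6*6 = 36)
D(N) = (-1 + N)*(2 + N) (D(N) = (N - 1)*(N + 2) = (-1 + N)*(2 + N))
D(5 + j(L(6, 1)))² = (-2 + (5 + 36) + (5 + 36)²)² = (-2 + 41 + 41²)² = (-2 + 41 + 1681)² = 1720² = 2958400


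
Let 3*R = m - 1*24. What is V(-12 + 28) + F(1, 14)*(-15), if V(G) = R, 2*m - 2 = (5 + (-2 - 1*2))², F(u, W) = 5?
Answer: -165/2 ≈ -82.500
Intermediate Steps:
m = 3/2 (m = 1 + (5 + (-2 - 1*2))²/2 = 1 + (5 + (-2 - 2))²/2 = 1 + (5 - 4)²/2 = 1 + (½)*1² = 1 + (½)*1 = 1 + ½ = 3/2 ≈ 1.5000)
R = -15/2 (R = (3/2 - 1*24)/3 = (3/2 - 24)/3 = (⅓)*(-45/2) = -15/2 ≈ -7.5000)
V(G) = -15/2
V(-12 + 28) + F(1, 14)*(-15) = -15/2 + 5*(-15) = -15/2 - 75 = -165/2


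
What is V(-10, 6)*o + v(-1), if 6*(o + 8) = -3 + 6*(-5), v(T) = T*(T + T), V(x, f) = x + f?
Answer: 56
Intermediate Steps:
V(x, f) = f + x
v(T) = 2*T² (v(T) = T*(2*T) = 2*T²)
o = -27/2 (o = -8 + (-3 + 6*(-5))/6 = -8 + (-3 - 30)/6 = -8 + (⅙)*(-33) = -8 - 11/2 = -27/2 ≈ -13.500)
V(-10, 6)*o + v(-1) = (6 - 10)*(-27/2) + 2*(-1)² = -4*(-27/2) + 2*1 = 54 + 2 = 56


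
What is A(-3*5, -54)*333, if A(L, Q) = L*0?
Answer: 0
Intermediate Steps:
A(L, Q) = 0
A(-3*5, -54)*333 = 0*333 = 0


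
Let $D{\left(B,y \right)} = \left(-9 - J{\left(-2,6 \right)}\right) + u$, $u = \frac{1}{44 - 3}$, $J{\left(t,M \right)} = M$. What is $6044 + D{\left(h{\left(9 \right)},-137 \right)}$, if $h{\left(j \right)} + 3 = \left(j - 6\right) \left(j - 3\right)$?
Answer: $\frac{247190}{41} \approx 6029.0$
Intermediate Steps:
$h{\left(j \right)} = -3 + \left(-6 + j\right) \left(-3 + j\right)$ ($h{\left(j \right)} = -3 + \left(j - 6\right) \left(j - 3\right) = -3 + \left(-6 + j\right) \left(-3 + j\right)$)
$u = \frac{1}{41} \approx 0.02439$
$D{\left(B,y \right)} = - \frac{614}{41}$ ($D{\left(B,y \right)} = \left(-9 - 6\right) + \frac{1}{41} = -15 + \frac{1}{41} = - \frac{614}{41}$)
$6044 + D{\left(h{\left(9 \right)},-137 \right)} = 6044 - \frac{614}{41} = \frac{247190}{41}$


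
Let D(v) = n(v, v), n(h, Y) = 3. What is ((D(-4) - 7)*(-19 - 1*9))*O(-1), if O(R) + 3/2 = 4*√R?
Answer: -168 + 448*I ≈ -168.0 + 448.0*I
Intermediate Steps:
D(v) = 3
O(R) = -3/2 + 4*√R
((D(-4) - 7)*(-19 - 1*9))*O(-1) = ((3 - 7)*(-19 - 1*9))*(-3/2 + 4*√(-1)) = (-4*(-19 - 9))*(-3/2 + 4*I) = (-4*(-28))*(-3/2 + 4*I) = 112*(-3/2 + 4*I) = -168 + 448*I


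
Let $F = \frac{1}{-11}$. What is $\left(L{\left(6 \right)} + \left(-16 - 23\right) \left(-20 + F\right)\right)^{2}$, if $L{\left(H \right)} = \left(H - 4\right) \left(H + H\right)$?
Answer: $\frac{78907689}{121} \approx 6.5213 \cdot 10^{5}$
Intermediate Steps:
$F = - \frac{1}{11} \approx -0.090909$
$L{\left(H \right)} = 2 H \left(-4 + H\right)$ ($L{\left(H \right)} = \left(-4 + H\right) 2 H = 2 H \left(-4 + H\right)$)
$\left(L{\left(6 \right)} + \left(-16 - 23\right) \left(-20 + F\right)\right)^{2} = \left(2 \cdot 6 \left(-4 + 6\right) + \left(-16 - 23\right) \left(-20 - \frac{1}{11}\right)\right)^{2} = \left(2 \cdot 6 \cdot 2 - - \frac{8619}{11}\right)^{2} = \left(24 + \frac{8619}{11}\right)^{2} = \left(\frac{8883}{11}\right)^{2} = \frac{78907689}{121}$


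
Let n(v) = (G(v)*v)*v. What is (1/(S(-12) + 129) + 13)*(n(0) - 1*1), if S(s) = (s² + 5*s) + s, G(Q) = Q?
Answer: -2614/201 ≈ -13.005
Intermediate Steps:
n(v) = v³ (n(v) = (v*v)*v = v²*v = v³)
S(s) = s² + 6*s
(1/(S(-12) + 129) + 13)*(n(0) - 1*1) = (1/(-12*(6 - 12) + 129) + 13)*(0³ - 1*1) = (1/(-12*(-6) + 129) + 13)*(0 - 1) = (1/(72 + 129) + 13)*(-1) = (1/201 + 13)*(-1) = (2614/201)*(-1) = -2614/201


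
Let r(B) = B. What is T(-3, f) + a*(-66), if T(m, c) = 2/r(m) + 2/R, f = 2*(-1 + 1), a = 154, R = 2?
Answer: -30491/3 ≈ -10164.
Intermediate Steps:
f = 0 (f = 2*0 = 0)
T(m, c) = 1 + 2/m (T(m, c) = 2/m + 2/2 = 2/m + 2*(1/2) = 2/m + 1 = 1 + 2/m)
T(-3, f) + a*(-66) = (2 - 3)/(-3) + 154*(-66) = -1/3*(-1) - 10164 = 1/3 - 10164 = -30491/3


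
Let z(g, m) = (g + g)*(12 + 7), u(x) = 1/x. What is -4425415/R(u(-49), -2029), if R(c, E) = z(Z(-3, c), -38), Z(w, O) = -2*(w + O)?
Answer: -216845335/11248 ≈ -19279.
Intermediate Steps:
Z(w, O) = -2*O - 2*w (Z(w, O) = -2*(O + w) = -2*O - 2*w)
z(g, m) = 38*g (z(g, m) = (2*g)*19 = 38*g)
R(c, E) = 228 - 76*c (R(c, E) = 38*(-2*c - 2*(-3)) = 38*(-2*c + 6) = 38*(6 - 2*c) = 228 - 76*c)
-4425415/R(u(-49), -2029) = -4425415/(228 - 76/(-49)) = -4425415/(228 - 76*(-1/49)) = -4425415/(228 + 76/49) = -4425415/11248/49 = -4425415*49/11248 = -216845335/11248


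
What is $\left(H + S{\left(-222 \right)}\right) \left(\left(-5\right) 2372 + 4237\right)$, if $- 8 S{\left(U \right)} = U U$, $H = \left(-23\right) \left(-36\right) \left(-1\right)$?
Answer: $\frac{106546671}{2} \approx 5.3273 \cdot 10^{7}$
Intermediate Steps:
$H = -828$ ($H = 828 \left(-1\right) = -828$)
$S{\left(U \right)} = - \frac{U^{2}}{8}$ ($S{\left(U \right)} = - \frac{U U}{8} = - \frac{U^{2}}{8}$)
$\left(H + S{\left(-222 \right)}\right) \left(\left(-5\right) 2372 + 4237\right) = \left(-828 - \frac{\left(-222\right)^{2}}{8}\right) \left(\left(-5\right) 2372 + 4237\right) = \left(-828 - \frac{12321}{2}\right) \left(-11860 + 4237\right) = \left(-828 - \frac{12321}{2}\right) \left(-7623\right) = \left(- \frac{13977}{2}\right) \left(-7623\right) = \frac{106546671}{2}$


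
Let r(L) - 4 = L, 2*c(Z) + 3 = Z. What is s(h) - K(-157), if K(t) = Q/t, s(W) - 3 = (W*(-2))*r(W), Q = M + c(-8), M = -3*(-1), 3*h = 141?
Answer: -1504379/314 ≈ -4791.0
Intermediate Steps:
h = 47 (h = (⅓)*141 = 47)
c(Z) = -3/2 + Z/2
r(L) = 4 + L
M = 3
Q = -5/2 (Q = 3 + (-3/2 + (½)*(-8)) = 3 + (-3/2 - 4) = 3 - 11/2 = -5/2 ≈ -2.5000)
s(W) = 3 - 2*W*(4 + W) (s(W) = 3 + (W*(-2))*(4 + W) = 3 + (-2*W)*(4 + W) = 3 - 2*W*(4 + W))
K(t) = -5/(2*t)
s(h) - K(-157) = (3 - 2*47*(4 + 47)) - (-5)/(2*(-157)) = (3 - 2*47*51) - (-5)*(-1)/(2*157) = (3 - 4794) - 1*5/314 = -4791 - 5/314 = -1504379/314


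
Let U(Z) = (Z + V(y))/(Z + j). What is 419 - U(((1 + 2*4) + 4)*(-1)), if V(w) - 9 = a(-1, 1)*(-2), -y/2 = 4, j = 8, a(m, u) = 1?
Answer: 2089/5 ≈ 417.80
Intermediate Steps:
y = -8 (y = -2*4 = -8)
V(w) = 7 (V(w) = 9 + 1*(-2) = 9 - 2 = 7)
U(Z) = (7 + Z)/(8 + Z) (U(Z) = (Z + 7)/(Z + 8) = (7 + Z)/(8 + Z))
419 - U(((1 + 2*4) + 4)*(-1)) = 419 - (7 + ((1 + 2*4) + 4)*(-1))/(8 + ((1 + 2*4) + 4)*(-1)) = 419 - (7 + ((1 + 8) + 4)*(-1))/(8 + ((1 + 8) + 4)*(-1)) = 419 - (7 + (9 + 4)*(-1))/(8 + (9 + 4)*(-1)) = 419 - (7 + 13*(-1))/(8 + 13*(-1)) = 419 - (7 - 13)/(8 - 13) = 419 - (-6)/(-5) = 419 - (-1)*(-6)/5 = 419 - 1*6/5 = 419 - 6/5 = 2089/5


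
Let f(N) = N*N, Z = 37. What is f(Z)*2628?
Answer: 3597732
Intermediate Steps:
f(N) = N²
f(Z)*2628 = 37²*2628 = 1369*2628 = 3597732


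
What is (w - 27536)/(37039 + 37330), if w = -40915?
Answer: -68451/74369 ≈ -0.92042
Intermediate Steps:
(w - 27536)/(37039 + 37330) = (-40915 - 27536)/(37039 + 37330) = -68451/74369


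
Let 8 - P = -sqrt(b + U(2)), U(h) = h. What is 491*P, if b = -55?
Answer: 3928 + 491*I*sqrt(53) ≈ 3928.0 + 3574.5*I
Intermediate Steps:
P = 8 + I*sqrt(53) (P = 8 - (-1)*sqrt(-55 + 2) = 8 - (-1)*sqrt(-53) = 8 - (-1)*I*sqrt(53) = 8 + I*sqrt(53) ≈ 8.0 + 7.2801*I)
491*P = 491*(8 + I*sqrt(53)) = 3928 + 491*I*sqrt(53)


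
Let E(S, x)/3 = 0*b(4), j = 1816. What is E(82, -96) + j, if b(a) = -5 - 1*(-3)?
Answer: 1816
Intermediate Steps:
b(a) = -2 (b(a) = -5 + 3 = -2)
E(S, x) = 0 (E(S, x) = 3*(0*(-2)) = 3*0 = 0)
E(82, -96) + j = 0 + 1816 = 1816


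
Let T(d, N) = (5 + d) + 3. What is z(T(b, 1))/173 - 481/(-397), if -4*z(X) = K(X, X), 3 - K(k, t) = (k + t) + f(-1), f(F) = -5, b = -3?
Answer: 166823/137362 ≈ 1.2145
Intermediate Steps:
K(k, t) = 8 - k - t (K(k, t) = 3 - ((k + t) - 5) = 3 - (-5 + k + t) = 3 + (5 - k - t) = 8 - k - t)
T(d, N) = 8 + d
z(X) = -2 + X/2 (z(X) = -(8 - X - X)/4 = -(8 - 2*X)/4 = -2 + X/2)
z(T(b, 1))/173 - 481/(-397) = (-2 + (8 - 3)/2)/173 - 481/(-397) = (-2 + (½)*5)*(1/173) - 481*(-1/397) = (-2 + 5/2)*(1/173) + 481/397 = (½)*(1/173) + 481/397 = 1/346 + 481/397 = 166823/137362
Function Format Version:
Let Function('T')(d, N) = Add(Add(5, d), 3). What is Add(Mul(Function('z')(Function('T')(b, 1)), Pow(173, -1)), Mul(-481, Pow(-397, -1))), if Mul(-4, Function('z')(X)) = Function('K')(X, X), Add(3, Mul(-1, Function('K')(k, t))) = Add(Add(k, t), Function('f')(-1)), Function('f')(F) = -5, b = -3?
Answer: Rational(166823, 137362) ≈ 1.2145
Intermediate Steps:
Function('K')(k, t) = Add(8, Mul(-1, k), Mul(-1, t)) (Function('K')(k, t) = Add(3, Mul(-1, Add(Add(k, t), -5))) = Add(3, Mul(-1, Add(-5, k, t))) = Add(3, Add(5, Mul(-1, k), Mul(-1, t))) = Add(8, Mul(-1, k), Mul(-1, t)))
Function('T')(d, N) = Add(8, d)
Function('z')(X) = Add(-2, Mul(Rational(1, 2), X)) (Function('z')(X) = Mul(Rational(-1, 4), Add(8, Mul(-1, X), Mul(-1, X))) = Mul(Rational(-1, 4), Add(8, Mul(-2, X))) = Add(-2, Mul(Rational(1, 2), X)))
Add(Mul(Function('z')(Function('T')(b, 1)), Pow(173, -1)), Mul(-481, Pow(-397, -1))) = Add(Mul(Add(-2, Mul(Rational(1, 2), Add(8, -3))), Pow(173, -1)), Mul(-481, Pow(-397, -1))) = Add(Mul(Add(-2, Mul(Rational(1, 2), 5)), Rational(1, 173)), Mul(-481, Rational(-1, 397))) = Add(Mul(Add(-2, Rational(5, 2)), Rational(1, 173)), Rational(481, 397)) = Add(Mul(Rational(1, 2), Rational(1, 173)), Rational(481, 397)) = Add(Rational(1, 346), Rational(481, 397)) = Rational(166823, 137362)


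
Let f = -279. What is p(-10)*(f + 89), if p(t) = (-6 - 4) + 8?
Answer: 380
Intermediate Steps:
p(t) = -2 (p(t) = -10 + 8 = -2)
p(-10)*(f + 89) = -2*(-279 + 89) = -2*(-190) = 380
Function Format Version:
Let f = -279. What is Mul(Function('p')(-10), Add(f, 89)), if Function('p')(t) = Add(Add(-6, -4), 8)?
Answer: 380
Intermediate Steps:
Function('p')(t) = -2 (Function('p')(t) = Add(-10, 8) = -2)
Mul(Function('p')(-10), Add(f, 89)) = Mul(-2, Add(-279, 89)) = Mul(-2, -190) = 380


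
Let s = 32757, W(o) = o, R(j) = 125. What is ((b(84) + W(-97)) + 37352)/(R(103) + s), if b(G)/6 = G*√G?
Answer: 37255/32882 + 504*√21/16441 ≈ 1.2735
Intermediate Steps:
b(G) = 6*G^(3/2) (b(G) = 6*(G*√G) = 6*G^(3/2))
((b(84) + W(-97)) + 37352)/(R(103) + s) = ((6*84^(3/2) - 97) + 37352)/(125 + 32757) = ((6*(168*√21) - 97) + 37352)/32882 = ((1008*√21 - 97) + 37352)*(1/32882) = ((-97 + 1008*√21) + 37352)*(1/32882) = (37255 + 1008*√21)*(1/32882) = 37255/32882 + 504*√21/16441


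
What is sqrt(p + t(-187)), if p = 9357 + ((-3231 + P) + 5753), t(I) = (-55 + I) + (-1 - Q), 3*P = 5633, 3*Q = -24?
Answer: sqrt(121695)/3 ≈ 116.28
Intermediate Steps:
Q = -8 (Q = (1/3)*(-24) = -8)
P = 5633/3 (P = (1/3)*5633 = 5633/3 ≈ 1877.7)
t(I) = -48 + I (t(I) = (-55 + I) + (-1 - 1*(-8)) = (-55 + I) + (-1 + 8) = (-55 + I) + 7 = -48 + I)
p = 41270/3 (p = 9357 + ((-3231 + 5633/3) + 5753) = 9357 + (-4060/3 + 5753) = 9357 + 13199/3 = 41270/3 ≈ 13757.)
sqrt(p + t(-187)) = sqrt(41270/3 + (-48 - 187)) = sqrt(41270/3 - 235) = sqrt(40565/3) = sqrt(121695)/3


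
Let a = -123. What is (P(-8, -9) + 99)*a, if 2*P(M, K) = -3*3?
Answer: -23247/2 ≈ -11624.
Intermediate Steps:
P(M, K) = -9/2 (P(M, K) = (-3*3)/2 = (1/2)*(-9) = -9/2)
(P(-8, -9) + 99)*a = (-9/2 + 99)*(-123) = (189/2)*(-123) = -23247/2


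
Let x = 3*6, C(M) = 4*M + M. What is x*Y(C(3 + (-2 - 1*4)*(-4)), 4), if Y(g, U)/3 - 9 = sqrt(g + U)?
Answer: 486 + 54*sqrt(139) ≈ 1122.7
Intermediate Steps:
C(M) = 5*M
x = 18
Y(g, U) = 27 + 3*sqrt(U + g) (Y(g, U) = 27 + 3*sqrt(g + U) = 27 + 3*sqrt(U + g))
x*Y(C(3 + (-2 - 1*4)*(-4)), 4) = 18*(27 + 3*sqrt(4 + 5*(3 + (-2 - 1*4)*(-4)))) = 18*(27 + 3*sqrt(4 + 5*(3 + (-2 - 4)*(-4)))) = 18*(27 + 3*sqrt(4 + 5*(3 - 6*(-4)))) = 18*(27 + 3*sqrt(4 + 5*(3 + 24))) = 18*(27 + 3*sqrt(4 + 5*27)) = 18*(27 + 3*sqrt(4 + 135)) = 18*(27 + 3*sqrt(139)) = 486 + 54*sqrt(139)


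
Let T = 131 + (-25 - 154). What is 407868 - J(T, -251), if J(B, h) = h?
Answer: 408119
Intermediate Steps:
T = -48 (T = 131 - 179 = -48)
407868 - J(T, -251) = 407868 - 1*(-251) = 407868 + 251 = 408119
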